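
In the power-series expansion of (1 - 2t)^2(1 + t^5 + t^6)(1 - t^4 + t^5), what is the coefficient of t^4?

(1 - 2t)^2 has coefficients 1,-4,4 for degrees 0…2.
(1 + t^5 + t^6) has coefficients 1,0,0,0,0 for degrees 0…4.
Finally multiplying by (1 - t^4 + t^5), the product of all factors after the first has coefficients 1,0,0,0,-1 for degrees 0…4.
[t^4] = 1·(-1) − 4·0 + 4·0 = -1.

-1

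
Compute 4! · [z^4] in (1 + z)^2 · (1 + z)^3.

120

The EGF product rule gives c_4 = Σ_{k_1+k_2=4} C(4; k_1,k_2) · ∏ g_i(k_i), where (1+z)^2 gives the falling factorial (2)_k; (1+z)^3 gives the falling factorial (3)_k.
g_1(k) for k = 0…4: 1, 2, 2, 0, 0.
g_2(k) for k = 0…4: 1, 3, 6, 6, 0.
c_4 = Σ_k C(4,k)·g_1(k)·g_2(4−k) = 4·2·6 + 6·2·6 = 48 + 72 = 120.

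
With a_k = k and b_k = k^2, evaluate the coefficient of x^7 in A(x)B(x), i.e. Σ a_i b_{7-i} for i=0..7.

196

The convolution is the x^7 coefficient of A(x)B(x).
Σ = 0·49 + 1·36 + 2·25 + 3·16 + 4·9 + 5·4 + 6·1 + 7·0 = 196.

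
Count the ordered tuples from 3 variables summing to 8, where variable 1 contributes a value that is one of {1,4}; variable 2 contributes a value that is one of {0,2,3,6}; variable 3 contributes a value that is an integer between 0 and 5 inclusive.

The generating function for the choices is (y + y⁴)·(1 + y² + y³ + y⁶)·(1 + y + y² + y³ + y⁴ + y⁵); the count is [y⁸].
(y + y⁴) has coefficients 0,1,0,0,1 for degrees 0…4.
(1 + y² + y³ + y⁶) has coefficients 1,0,1,1,0,0,1,0,0 for degrees 0…8.
Finally multiplying by (1 + y + y² + y³ + y⁴ + y⁵), the product of all factors after the first has coefficients 1,1,2,3,3,3,3,3,2 for degrees 0…8.
[y⁸] = 1·3 + 1·3 = 6.

6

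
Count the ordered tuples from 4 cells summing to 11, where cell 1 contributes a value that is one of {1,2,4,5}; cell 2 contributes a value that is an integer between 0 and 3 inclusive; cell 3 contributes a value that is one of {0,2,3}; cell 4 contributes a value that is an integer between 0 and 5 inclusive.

The generating function for the choices is (x + x² + x⁴ + x⁵)·(1 + x + x² + x³)·(1 + x² + x³)·(1 + x + x² + x³ + x⁴ + x⁵); the count is [x¹¹].
(x + x² + x⁴ + x⁵) has coefficients 0,1,1,0,1,1 for degrees 0…5.
(1 + x + x² + x³) has coefficients 1,1,1,1,0,0,0,0,0,0,0,0 for degrees 0…11.
Multiplying by (1 + x² + x³) gives running coefficients 1,1,2,3,2,2,1,0,0,0,0,0 for degrees 0…11.
Finally multiplying by (1 + x + x² + x³ + x⁴ + x⁵), the product of all factors after the first has coefficients 1,2,4,7,9,11,11,10,8,5,3,1 for degrees 0…11.
[x¹¹] = 1·3 + 1·5 + 1·10 + 1·11 = 29.

29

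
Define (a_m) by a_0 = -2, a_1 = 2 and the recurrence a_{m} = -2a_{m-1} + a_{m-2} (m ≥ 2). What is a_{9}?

2786

The ordinary generating function has denominator 1 + 2t - t^2.
Iterating the recurrence: a_0,…,a_{9} = -2, 2, -6, 14, -34, 82, -198, 478, -1154, 2786.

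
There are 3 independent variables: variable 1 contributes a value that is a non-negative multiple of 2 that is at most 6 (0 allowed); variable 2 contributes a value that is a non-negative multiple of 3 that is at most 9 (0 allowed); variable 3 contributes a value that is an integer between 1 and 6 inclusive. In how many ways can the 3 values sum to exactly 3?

The generating function for the choices is (1 + z² + z⁴ + z⁶)·(1 + z³ + z⁶ + z⁹)·(z + z² + z³ + z⁴ + z⁵ + z⁶); the count is [z³].
(1 + z² + z⁴ + z⁶) has coefficients 1,0,1,0 for degrees 0…3.
(1 + z³ + z⁶ + z⁹) has coefficients 1,0,0,1 for degrees 0…3.
Finally multiplying by (z + z² + z³ + z⁴ + z⁵ + z⁶), the product of all factors after the first has coefficients 0,1,1,1 for degrees 0…3.
[z³] = 1·1 + 1·1 = 2.

2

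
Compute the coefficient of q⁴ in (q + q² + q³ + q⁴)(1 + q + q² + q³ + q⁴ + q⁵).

4

(q + q² + q³ + q⁴) has coefficients 0,1,1,1,1 for degrees 0…4.
(1 + q + q² + q³ + q⁴ + q⁵) has coefficients 1,1,1,1,1 for degrees 0…4.
[q⁴] = 1·1 + 1·1 + 1·1 + 1·1 = 4.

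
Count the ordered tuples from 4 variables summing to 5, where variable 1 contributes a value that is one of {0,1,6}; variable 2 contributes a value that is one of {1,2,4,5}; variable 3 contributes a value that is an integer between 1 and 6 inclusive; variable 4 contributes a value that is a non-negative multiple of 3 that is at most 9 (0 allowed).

The generating function for the choices is (1 + x + x^6)·(x + x^2 + x^4 + x^5)·(x + x^2 + x^3 + x^4 + x^5 + x^6)·(1 + x^3 + x^6 + x^9); the count is [x^5].
(1 + x + x^6) has coefficients 1,1,0,0,0,0 for degrees 0…5.
(x + x^2 + x^4 + x^5) has coefficients 0,1,1,0,1,1 for degrees 0…5.
Multiplying by (x + x^2 + x^3 + x^4 + x^5 + x^6) gives running coefficients 0,0,1,2,2,3 for degrees 0…5.
Finally multiplying by (1 + x^3 + x^6 + x^9), the product of all factors after the first has coefficients 0,0,1,2,2,4 for degrees 0…5.
[x^5] = 1·4 + 1·2 = 6.

6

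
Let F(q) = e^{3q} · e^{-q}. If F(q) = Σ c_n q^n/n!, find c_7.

128

The EGF product rule gives c_7 = Σ_{k_1+k_2=7} C(7; k_1,k_2) · ∏ g_i(k_i), where e^{3q} gives (3)^k; e^{-q} gives (-1)^k.
g_1(k) for k = 0…7: 1, 3, 9, 27, 81, 243, 729, 2187.
g_2(k) for k = 0…7: 1, -1, 1, -1, 1, -1, 1, -1.
c_7 = Σ_k C(7,k)·g_1(k)·g_2(7−k) = 1·1·(-1) + 7·3·1 + 21·9·(-1) + 35·27·1 + 35·81·(-1) + 21·243·1 + 7·729·(-1) + 1·2187·1 = −1 + 21 − 189 + 945 − 2835 + 5103 − 5103 + 2187 = 128.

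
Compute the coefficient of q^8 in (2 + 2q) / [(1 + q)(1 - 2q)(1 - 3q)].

38342

Partial fractions give a closed form: a_n = (-4)·2^n + (6)·3^n.
At n = 8: a_8 = 38342.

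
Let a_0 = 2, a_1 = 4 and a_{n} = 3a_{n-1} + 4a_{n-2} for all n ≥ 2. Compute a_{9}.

314572

The ordinary generating function has denominator 1 - 3x - 4x^2.
Iterating the recurrence: a_0,…,a_{9} = 2, 4, 20, 76, 308, 1228, 4916, 19660, 78644, 314572.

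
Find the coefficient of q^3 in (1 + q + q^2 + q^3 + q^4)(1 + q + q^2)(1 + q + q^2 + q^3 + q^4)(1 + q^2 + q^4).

(1 + q + q^2 + q^3 + q^4) has coefficients 1,1,1,1 for degrees 0…3.
(1 + q + q^2) has coefficients 1,1,1,0 for degrees 0…3.
Multiplying by (1 + q + q^2 + q^3 + q^4) gives running coefficients 1,2,3,3 for degrees 0…3.
Finally multiplying by (1 + q^2 + q^4), the product of all factors after the first has coefficients 1,2,4,5 for degrees 0…3.
[q^3] = 1·5 + 1·4 + 1·2 + 1·1 = 12.

12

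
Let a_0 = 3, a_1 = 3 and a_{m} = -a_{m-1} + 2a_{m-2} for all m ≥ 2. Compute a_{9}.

The ordinary generating function has denominator 1 + z - 2z^2.
Iterating the recurrence: a_0,…,a_{9} = 3, 3, 3, 3, 3, 3, 3, 3, 3, 3.

3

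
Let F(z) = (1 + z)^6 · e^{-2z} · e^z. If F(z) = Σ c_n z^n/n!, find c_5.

The EGF product rule gives c_5 = Σ_{k_1+k_2+k_3=5} C(5; k_1,k_2,k_3) · ∏ g_i(k_i), where (1+z)^6 gives the falling factorial (6)_k; e^{-2z} gives (-2)^k; e^z gives (1)^k.
g_1(k) for k = 0…5: 1, 6, 30, 120, 360, 720.
g_2(k) for k = 0…5: 1, -2, 4, -8, 16, -32.
g_3(k) for k = 0…5: 1, 1, 1, 1, 1, 1.
First combine the last two factors: h(k) = Σ_j C(k,j)·g_2(j)·g_3(k−j) for k = 0…5: 1, -1, 1, -1, 1, -1.
c_5 = Σ_k C(5,k)·g_1(k)·h(5−k) = 1·1·(-1) + 5·6·1 + 10·30·(-1) + 10·120·1 + 5·360·(-1) + 1·720·1 = −1 + 30 − 300 + 1200 − 1800 + 720 = -151.

-151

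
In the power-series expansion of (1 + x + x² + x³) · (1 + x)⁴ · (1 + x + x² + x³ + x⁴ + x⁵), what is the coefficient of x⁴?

(1 + x + x² + x³) has coefficients 1,1,1,1 for degrees 0…3.
(1 + x)⁴ has coefficients 1,4,6,4,1 for degrees 0…4.
Finally multiplying by (1 + x + x² + x³ + x⁴ + x⁵), the product of all factors after the first has coefficients 1,5,11,15,16 for degrees 0…4.
[x⁴] = 1·16 + 1·15 + 1·11 + 1·5 = 47.

47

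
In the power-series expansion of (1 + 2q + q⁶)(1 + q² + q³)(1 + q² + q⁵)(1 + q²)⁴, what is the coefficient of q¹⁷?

(1 + 2q + q⁶) has coefficients 1,2,0,0,0,0,1 for degrees 0…6.
(1 + q² + q³) has coefficients 1,0,1,1,0,0,0,0,0,0,0,0,0,0,0,0,0,0 for degrees 0…17.
Multiplying by (1 + q² + q⁵) gives running coefficients 1,0,2,1,1,2,0,1,1,0,0,0,0,0,0,0,0,0 for degrees 0…17.
Finally multiplying by (1 + q²)⁴, the product of all factors after the first has coefficients 1,0,6,1,15,6,20,15,16,20,10,15,7,6,4,1,1,0 for degrees 0…17.
[q¹⁷] = 1·0 + 2·1 + 1·15 = 17.

17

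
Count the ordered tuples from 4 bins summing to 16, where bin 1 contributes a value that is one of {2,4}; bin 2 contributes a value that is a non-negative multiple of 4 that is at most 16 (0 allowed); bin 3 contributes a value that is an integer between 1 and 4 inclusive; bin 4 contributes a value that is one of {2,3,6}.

6

The generating function for the choices is (t^2 + t^4)·(1 + t^4 + t^8 + t^12 + t^16)·(t + t^2 + t^3 + t^4)·(t^2 + t^3 + t^6); the count is [t^16].
(t^2 + t^4) has coefficients 0,0,1,0,1 for degrees 0…4.
(1 + t^4 + t^8 + t^12 + t^16) has coefficients 1,0,0,0,1,0,0,0,1,0,0,0,1,0,0,0,1 for degrees 0…16.
Multiplying by (t + t^2 + t^3 + t^4) gives running coefficients 0,1,1,1,1,1,1,1,1,1,1,1,1,1,1,1,1 for degrees 0…16.
Finally multiplying by (t^2 + t^3 + t^6), the product of all factors after the first has coefficients 0,0,0,1,2,2,2,3,3,3,3,3,3,3,3,3,3 for degrees 0…16.
[t^16] = 1·3 + 1·3 = 6.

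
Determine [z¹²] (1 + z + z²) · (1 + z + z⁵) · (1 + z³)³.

(1 + z + z²) has coefficients 1,1,1 for degrees 0…2.
(1 + z + z⁵) has coefficients 1,1,0,0,0,1,0,0,0,0,0,0,0 for degrees 0…12.
Finally multiplying by (1 + z³)³, the product of all factors after the first has coefficients 1,1,0,3,3,1,3,3,3,1,1,3,0 for degrees 0…12.
[z¹²] = 1·0 + 1·3 + 1·1 = 4.

4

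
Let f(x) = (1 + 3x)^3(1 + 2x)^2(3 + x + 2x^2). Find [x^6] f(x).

(1 + 3x)^3 has coefficients 1,9,27,27 for degrees 0…3.
(1 + 2x)^2 has coefficients 1,4,4,0,0,0,0 for degrees 0…6.
Finally multiplying by (3 + x + 2x^2), the product of all factors after the first has coefficients 3,13,18,12,8,0,0 for degrees 0…6.
[x^6] = 1·0 + 9·0 + 27·8 + 27·12 = 540.

540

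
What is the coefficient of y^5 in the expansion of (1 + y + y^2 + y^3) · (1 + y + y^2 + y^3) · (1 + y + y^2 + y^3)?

(1 + y + y^2 + y^3) has coefficients 1,1,1,1 for degrees 0…3.
(1 + y + y^2 + y^3) has coefficients 1,1,1,1,0,0 for degrees 0…5.
Finally multiplying by (1 + y + y^2 + y^3), the product of all factors after the first has coefficients 1,2,3,4,3,2 for degrees 0…5.
[y^5] = 1·2 + 1·3 + 1·4 + 1·3 = 12.

12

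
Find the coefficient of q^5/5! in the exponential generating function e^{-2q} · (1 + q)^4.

The EGF product rule gives c_5 = Σ_{k_1+k_2=5} C(5; k_1,k_2) · ∏ g_i(k_i), where e^{-2q} gives (-2)^k; (1+q)^4 gives the falling factorial (4)_k.
g_1(k) for k = 0…5: 1, -2, 4, -8, 16, -32.
g_2(k) for k = 0…5: 1, 4, 12, 24, 24, 0.
c_5 = Σ_k C(5,k)·g_1(k)·g_2(5−k) = 5·(-2)·24 + 10·4·24 + 10·(-8)·12 + 5·16·4 + 1·(-32)·1 = −240 + 960 − 960 + 320 − 32 = 48.

48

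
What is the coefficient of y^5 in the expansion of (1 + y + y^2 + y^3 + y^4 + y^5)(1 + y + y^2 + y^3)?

(1 + y + y^2 + y^3 + y^4 + y^5) has coefficients 1,1,1,1,1,1 for degrees 0…5.
(1 + y + y^2 + y^3) has coefficients 1,1,1,1,0,0 for degrees 0…5.
[y^5] = 1·0 + 1·0 + 1·1 + 1·1 + 1·1 + 1·1 = 4.

4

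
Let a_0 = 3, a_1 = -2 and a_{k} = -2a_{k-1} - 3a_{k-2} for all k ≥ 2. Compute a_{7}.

The ordinary generating function has denominator 1 + 2y + 3y^2.
Iterating the recurrence: a_0,…,a_{7} = 3, -2, -5, 16, -17, -14, 79, -116.

-116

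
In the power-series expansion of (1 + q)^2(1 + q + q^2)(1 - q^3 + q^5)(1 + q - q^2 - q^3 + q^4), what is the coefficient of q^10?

(1 + q)^2 has coefficients 1,2,1 for degrees 0…2.
(1 + q + q^2) has coefficients 1,1,1,0,0,0,0,0,0,0,0 for degrees 0…10.
Multiplying by (1 - q^3 + q^5) gives running coefficients 1,1,1,-1,-1,0,1,1,0,0,0 for degrees 0…10.
Finally multiplying by (1 + q - q^2 - q^3 + q^4), the product of all factors after the first has coefficients 1,2,1,-2,-3,0,4,2,-1,-2,0 for degrees 0…10.
[q^10] = 1·0 + 2·(-2) + 1·(-1) = -5.

-5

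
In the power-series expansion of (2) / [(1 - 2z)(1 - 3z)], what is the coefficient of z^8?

Partial fractions give a closed form: a_n = (-4)·2^n + (6)·3^n.
At n = 8: a_8 = 38342.

38342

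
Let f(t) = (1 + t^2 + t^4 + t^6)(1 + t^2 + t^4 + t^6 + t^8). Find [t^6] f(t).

(1 + t^2 + t^4 + t^6) has coefficients 1,0,1,0,1,0,1 for degrees 0…6.
(1 + t^2 + t^4 + t^6 + t^8) has coefficients 1,0,1,0,1,0,1 for degrees 0…6.
[t^6] = 1·1 + 1·1 + 1·1 + 1·1 = 4.

4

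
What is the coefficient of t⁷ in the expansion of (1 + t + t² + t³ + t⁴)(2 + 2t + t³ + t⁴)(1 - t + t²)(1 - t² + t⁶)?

(1 + t + t² + t³ + t⁴) has coefficients 1,1,1,1,1 for degrees 0…4.
(2 + 2t + t³ + t⁴) has coefficients 2,2,0,1,1,0,0,0 for degrees 0…7.
Multiplying by (1 - t + t²) gives running coefficients 2,0,0,3,0,0,1,0 for degrees 0…7.
Finally multiplying by (1 - t² + t⁶), the product of all factors after the first has coefficients 2,0,-2,3,0,-3,3,0 for degrees 0…7.
[t⁷] = 1·0 + 1·3 + 1·(-3) + 1·0 + 1·3 = 3.

3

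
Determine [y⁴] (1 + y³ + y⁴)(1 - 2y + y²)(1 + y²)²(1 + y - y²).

(1 + y³ + y⁴) has coefficients 1,0,0,1,1 for degrees 0…4.
(1 - 2y + y²) has coefficients 1,-2,1,0,0 for degrees 0…4.
Multiplying by (1 + y²)² gives running coefficients 1,-2,3,-4,3 for degrees 0…4.
Finally multiplying by (1 + y - y²), the product of all factors after the first has coefficients 1,-1,0,1,-4 for degrees 0…4.
[y⁴] = 1·(-4) + 1·(-1) + 1·1 = -4.

-4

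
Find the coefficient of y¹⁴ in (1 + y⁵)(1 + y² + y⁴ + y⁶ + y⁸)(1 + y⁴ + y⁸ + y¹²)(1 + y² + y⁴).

(1 + y⁵) has coefficients 1,0,0,0,0,1 for degrees 0…5.
(1 + y² + y⁴ + y⁶ + y⁸) has coefficients 1,0,1,0,1,0,1,0,1,0,0,0,0,0,0 for degrees 0…14.
Multiplying by (1 + y⁴ + y⁸ + y¹²) gives running coefficients 1,0,1,0,2,0,2,0,3,0,2,0,3,0,2 for degrees 0…14.
Finally multiplying by (1 + y² + y⁴), the product of all factors after the first has coefficients 1,0,2,0,4,0,5,0,7,0,7,0,8,0,7 for degrees 0…14.
[y¹⁴] = 1·7 + 1·0 = 7.

7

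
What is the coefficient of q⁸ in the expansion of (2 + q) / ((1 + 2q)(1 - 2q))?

512

The denominator gives the recurrence a_n = 4a_(n−2) for n ≥ 2; the numerator fixes a_0 = 2, a_1 = 1.
Iterating: 2, 1, 8, 4, 32, 16, 128, 64, 512, so a_8 = 512.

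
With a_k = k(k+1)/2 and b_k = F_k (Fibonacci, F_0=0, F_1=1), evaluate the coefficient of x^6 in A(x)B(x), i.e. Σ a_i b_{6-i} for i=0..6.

The convolution is the x^6 coefficient of A(x)B(x).
Σ = 0·8 + 1·5 + 3·3 + 6·2 + 10·1 + 15·1 + 21·0 = 51.

51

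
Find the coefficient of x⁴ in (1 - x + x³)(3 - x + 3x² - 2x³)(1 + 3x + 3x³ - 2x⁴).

(1 - x + x³) has coefficients 1,-1,0,1 for degrees 0…3.
(3 - x + 3x² - 2x³) has coefficients 3,-1,3,-2,0 for degrees 0…4.
Finally multiplying by (1 + 3x + 3x³ - 2x⁴), the product of all factors after the first has coefficients 3,8,0,16,-15 for degrees 0…4.
[x⁴] = 1·(-15) − 1·16 + 1·8 = -23.

-23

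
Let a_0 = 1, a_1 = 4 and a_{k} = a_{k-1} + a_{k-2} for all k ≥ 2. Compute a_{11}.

411

The ordinary generating function has denominator 1 - z - z^2.
Iterating the recurrence: a_0,…,a_{11} = 1, 4, 5, 9, 14, 23, 37, 60, 97, 157, 254, 411.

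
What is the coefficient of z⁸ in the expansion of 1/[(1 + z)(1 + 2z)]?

The denominator gives the recurrence a_n = −3a_(n−1) − 2a_(n−2) for n ≥ 2; the numerator fixes a_0 = 1, a_1 = -3.
Iterating: 1, -3, 7, -15, 31, -63, 127, -255, 511, so a_8 = 511.

511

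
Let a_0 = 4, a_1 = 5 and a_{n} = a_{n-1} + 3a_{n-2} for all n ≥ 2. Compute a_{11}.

27323

The ordinary generating function has denominator 1 - y - 3y^2.
Iterating the recurrence: a_0,…,a_{11} = 4, 5, 17, 32, 83, 179, 428, 965, 2249, 5144, 11891, 27323.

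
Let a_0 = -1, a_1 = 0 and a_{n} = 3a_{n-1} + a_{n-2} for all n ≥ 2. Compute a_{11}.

-42837

The ordinary generating function has denominator 1 - 3y - y^2.
Iterating the recurrence: a_0,…,a_{11} = -1, 0, -1, -3, -10, -33, -109, -360, -1189, -3927, -12970, -42837.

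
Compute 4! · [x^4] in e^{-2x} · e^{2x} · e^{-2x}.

16

The EGF product rule gives c_4 = Σ_{k_1+k_2+k_3=4} C(4; k_1,k_2,k_3) · ∏ g_i(k_i), where e^{-2x} gives (-2)^k; e^{2x} gives (2)^k; e^{-2x} gives (-2)^k.
g_1(k) for k = 0…4: 1, -2, 4, -8, 16.
g_2(k) for k = 0…4: 1, 2, 4, 8, 16.
g_3(k) for k = 0…4: 1, -2, 4, -8, 16.
First combine the last two factors: h(k) = Σ_j C(k,j)·g_2(j)·g_3(k−j) for k = 0…4: 1, 0, 0, 0, 0.
c_4 = Σ_k C(4,k)·g_1(k)·h(4−k) = 1·16·1 = 16.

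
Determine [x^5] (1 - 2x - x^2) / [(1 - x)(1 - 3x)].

The denominator gives the recurrence a_n = 4a_(n−1) − 3a_(n−2) for n ≥ 3; the numerator fixes a_0 = 1, a_1 = 2, a_2 = 4.
Iterating: 1, 2, 4, 10, 28, 82, so a_5 = 82.

82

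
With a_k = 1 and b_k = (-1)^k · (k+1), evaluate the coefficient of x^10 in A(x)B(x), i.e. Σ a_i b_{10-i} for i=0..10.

6

This is [x^10] in the product of the two ordinary generating functions.
Σ = 1·11 + 1·(-10) + 1·9 + 1·(-8) + 1·7 + 1·(-6) + 1·5 + 1·(-4) + 1·3 + 1·(-2) + 1·1 = 6.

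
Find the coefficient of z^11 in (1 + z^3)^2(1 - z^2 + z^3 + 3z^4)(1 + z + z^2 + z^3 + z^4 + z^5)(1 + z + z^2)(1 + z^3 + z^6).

(1 + z^3)^2 has coefficients 1,0,0,2,0,0,1 for degrees 0…6.
(1 - z^2 + z^3 + 3z^4) has coefficients 1,0,-1,1,3,0,0,0,0,0,0,0 for degrees 0…11.
Multiplying by (1 + z + z^2 + z^3 + z^4 + z^5) gives running coefficients 1,1,0,1,4,4,3,3,4,3,0,0 for degrees 0…11.
Multiplying by (1 + z + z^2) gives running coefficients 1,2,2,2,5,9,11,10,10,10,7,3 for degrees 0…11.
Finally multiplying by (1 + z^3 + z^6), the product of all factors after the first has coefficients 1,2,2,3,7,11,14,17,21,23,22,22 for degrees 0…11.
[z^11] = 1·22 + 2·21 + 1·11 = 75.

75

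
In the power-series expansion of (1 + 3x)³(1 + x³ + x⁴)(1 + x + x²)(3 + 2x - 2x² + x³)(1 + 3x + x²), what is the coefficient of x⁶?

(1 + 3x)³ has coefficients 1,9,27,27 for degrees 0…3.
(1 + x³ + x⁴) has coefficients 1,0,0,1,1,0,0 for degrees 0…6.
Multiplying by (1 + x + x²) gives running coefficients 1,1,1,1,2,2,1 for degrees 0…6.
Multiplying by (3 + 2x - 2x² + x³) gives running coefficients 3,5,3,4,7,9,4 for degrees 0…6.
Finally multiplying by (1 + 3x + x²), the product of all factors after the first has coefficients 3,14,21,18,22,34,38 for degrees 0…6.
[x⁶] = 1·38 + 9·34 + 27·22 + 27·18 = 1424.

1424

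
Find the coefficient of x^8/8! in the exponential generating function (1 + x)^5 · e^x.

The EGF product rule gives c_8 = Σ_{k_1+k_2=8} C(8; k_1,k_2) · ∏ g_i(k_i), where (1+x)^5 gives the falling factorial (5)_k; e^x gives (1)^k.
g_1(k) for k = 0…8: 1, 5, 20, 60, 120, 120, 0, 0, 0.
g_2(k) for k = 0…8: 1, 1, 1, 1, 1, 1, 1, 1, 1.
c_8 = Σ_k C(8,k)·g_1(k)·g_2(8−k) = 1·1·1 + 8·5·1 + 28·20·1 + 56·60·1 + 70·120·1 + 56·120·1 = 1 + 40 + 560 + 3360 + 8400 + 6720 = 19081.

19081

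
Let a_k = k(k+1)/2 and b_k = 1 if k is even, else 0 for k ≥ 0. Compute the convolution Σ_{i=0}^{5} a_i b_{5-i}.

Write out a_i and b_{5-i} for i = 0,…,5 and sum the products.
Σ = 0·0 + 1·1 + 3·0 + 6·1 + 10·0 + 15·1 = 22.

22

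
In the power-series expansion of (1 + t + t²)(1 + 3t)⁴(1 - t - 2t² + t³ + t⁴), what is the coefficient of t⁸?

270

(1 + t + t²) has coefficients 1,1,1 for degrees 0…2.
(1 + 3t)⁴ has coefficients 1,12,54,108,81,0,0,0,0 for degrees 0…8.
Finally multiplying by (1 - t - 2t² + t³ + t⁴), the product of all factors after the first has coefficients 1,11,40,31,-122,-231,0,189,81 for degrees 0…8.
[t⁸] = 1·81 + 1·189 + 1·0 = 270.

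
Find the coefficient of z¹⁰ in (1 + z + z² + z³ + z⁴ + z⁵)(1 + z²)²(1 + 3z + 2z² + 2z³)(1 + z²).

(1 + z + z² + z³ + z⁴ + z⁵) has coefficients 1,1,1,1,1,1 for degrees 0…5.
(1 + z²)² has coefficients 1,0,2,0,1,0,0,0,0,0,0 for degrees 0…10.
Multiplying by (1 + 3z + 2z² + 2z³) gives running coefficients 1,3,4,8,5,7,2,2,0,0,0 for degrees 0…10.
Finally multiplying by (1 + z²), the product of all factors after the first has coefficients 1,3,5,11,9,15,7,9,2,2,0 for degrees 0…10.
[z¹⁰] = 1·0 + 1·2 + 1·2 + 1·9 + 1·7 + 1·15 = 35.

35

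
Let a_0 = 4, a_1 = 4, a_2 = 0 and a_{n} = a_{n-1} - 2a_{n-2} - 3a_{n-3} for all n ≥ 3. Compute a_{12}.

The ordinary generating function has denominator 1 - x + 2x^2 + 3x^3.
Iterating the recurrence: a_0,…,a_{12} = 4, 4, 0, -20, -32, 8, 132, 212, -76, -896, -1380, 640, 6088.

6088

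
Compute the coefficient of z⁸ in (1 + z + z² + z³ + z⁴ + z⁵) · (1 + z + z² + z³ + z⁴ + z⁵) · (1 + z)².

(1 + z + z² + z³ + z⁴ + z⁵) has coefficients 1,1,1,1,1,1 for degrees 0…5.
(1 + z + z² + z³ + z⁴ + z⁵) has coefficients 1,1,1,1,1,1,0,0,0 for degrees 0…8.
Finally multiplying by (1 + z)², the product of all factors after the first has coefficients 1,3,4,4,4,4,3,1,0 for degrees 0…8.
[z⁸] = 1·0 + 1·1 + 1·3 + 1·4 + 1·4 + 1·4 = 16.

16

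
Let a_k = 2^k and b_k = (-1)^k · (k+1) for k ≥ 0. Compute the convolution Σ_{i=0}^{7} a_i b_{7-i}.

The convolution is the x^7 coefficient of A(x)B(x).
Σ = 1·(-8) + 2·7 + 4·(-6) + 8·5 + 16·(-4) + 32·3 + 64·(-2) + 128·1 = 54.

54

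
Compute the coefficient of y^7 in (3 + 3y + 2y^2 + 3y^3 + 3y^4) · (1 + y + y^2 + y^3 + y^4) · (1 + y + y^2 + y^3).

39

(3 + 3y + 2y^2 + 3y^3 + 3y^4) has coefficients 3,3,2,3,3 for degrees 0…4.
(1 + y + y^2 + y^3 + y^4) has coefficients 1,1,1,1,1,0,0,0 for degrees 0…7.
Finally multiplying by (1 + y + y^2 + y^3), the product of all factors after the first has coefficients 1,2,3,4,4,3,2,1 for degrees 0…7.
[y^7] = 3·1 + 3·2 + 2·3 + 3·4 + 3·4 = 39.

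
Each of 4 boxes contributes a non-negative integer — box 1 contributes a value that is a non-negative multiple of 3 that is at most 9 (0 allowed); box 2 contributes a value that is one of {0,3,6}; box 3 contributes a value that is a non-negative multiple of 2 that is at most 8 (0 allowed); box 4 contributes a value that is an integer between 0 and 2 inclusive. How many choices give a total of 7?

8

The generating function for the choices is (1 + z³ + z⁶ + z⁹)·(1 + z³ + z⁶)·(1 + z² + z⁴ + z⁶ + z⁸)·(1 + z + z²); the count is [z⁷].
(1 + z³ + z⁶ + z⁹) has coefficients 1,0,0,1,0,0,1,0 for degrees 0…7.
(1 + z³ + z⁶) has coefficients 1,0,0,1,0,0,1,0 for degrees 0…7.
Multiplying by (1 + z² + z⁴ + z⁶ + z⁸) gives running coefficients 1,0,1,1,1,1,2,1 for degrees 0…7.
Finally multiplying by (1 + z + z²), the product of all factors after the first has coefficients 1,1,2,2,3,3,4,4 for degrees 0…7.
[z⁷] = 1·4 + 1·3 + 1·1 = 8.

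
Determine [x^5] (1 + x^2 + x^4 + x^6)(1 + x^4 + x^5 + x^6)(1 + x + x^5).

4

(1 + x^2 + x^4 + x^6) has coefficients 1,0,1,0,1,0 for degrees 0…5.
(1 + x^4 + x^5 + x^6) has coefficients 1,0,0,0,1,1 for degrees 0…5.
Finally multiplying by (1 + x + x^5), the product of all factors after the first has coefficients 1,1,0,0,1,3 for degrees 0…5.
[x^5] = 1·3 + 1·0 + 1·1 = 4.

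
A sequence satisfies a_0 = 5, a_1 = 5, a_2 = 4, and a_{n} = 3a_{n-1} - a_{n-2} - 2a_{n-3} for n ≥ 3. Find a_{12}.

The ordinary generating function has denominator 1 - 3t + t^2 + 2t^3.
Iterating the recurrence: a_0,…,a_{12} = 5, 5, 4, -3, -23, -74, -193, -459, -1036, -2263, -4835, -10170, -21149.

-21149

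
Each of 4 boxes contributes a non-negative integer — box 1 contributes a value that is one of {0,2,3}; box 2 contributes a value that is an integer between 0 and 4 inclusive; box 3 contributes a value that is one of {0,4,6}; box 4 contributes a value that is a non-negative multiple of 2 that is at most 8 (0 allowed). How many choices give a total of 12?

21

The generating function for the choices is (1 + x² + x³)·(1 + x + x² + x³ + x⁴)·(1 + x⁴ + x⁶)·(1 + x² + x⁴ + x⁶ + x⁸); the count is [x¹²].
(1 + x² + x³) has coefficients 1,0,1,1 for degrees 0…3.
(1 + x + x² + x³ + x⁴) has coefficients 1,1,1,1,1,0,0,0,0,0,0,0,0 for degrees 0…12.
Multiplying by (1 + x⁴ + x⁶) gives running coefficients 1,1,1,1,2,1,2,2,2,1,1,0,0 for degrees 0…12.
Finally multiplying by (1 + x² + x⁴ + x⁶ + x⁸), the product of all factors after the first has coefficients 1,1,2,2,4,3,6,5,8,6,8,5,7 for degrees 0…12.
[x¹²] = 1·7 + 1·8 + 1·6 = 21.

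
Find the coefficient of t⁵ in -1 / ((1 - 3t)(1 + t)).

-182

The denominator gives the recurrence a_n = 2a_(n−1) + 3a_(n−2) for n ≥ 2; the numerator fixes a_0 = -1, a_1 = -2.
Iterating: -1, -2, -7, -20, -61, -182, so a_5 = -182.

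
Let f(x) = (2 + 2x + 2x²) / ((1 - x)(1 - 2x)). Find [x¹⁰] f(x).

The denominator gives the recurrence a_n = 3a_(n−1) − 2a_(n−2) for n ≥ 3; the numerator fixes a_0 = 2, a_1 = 8, a_2 = 22.
Iterating: 2, 8, 22, 50, 106, 218, 442, 890, 1786, 3578, 7162, so a_10 = 7162.

7162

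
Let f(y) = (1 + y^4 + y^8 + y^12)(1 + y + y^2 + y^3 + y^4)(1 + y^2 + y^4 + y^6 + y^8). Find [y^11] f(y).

5

(1 + y^4 + y^8 + y^12) has coefficients 1,0,0,0,1,0,0,0,1,0,0,0 for degrees 0…11.
(1 + y + y^2 + y^3 + y^4) has coefficients 1,1,1,1,1,0,0,0,0,0,0,0 for degrees 0…11.
Finally multiplying by (1 + y^2 + y^4 + y^6 + y^8), the product of all factors after the first has coefficients 1,1,2,2,3,2,3,2,3,2,2,1 for degrees 0…11.
[y^11] = 1·1 + 1·2 + 1·2 = 5.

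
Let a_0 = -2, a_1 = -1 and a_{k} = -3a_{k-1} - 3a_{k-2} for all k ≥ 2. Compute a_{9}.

The ordinary generating function has denominator 1 + 3t + 3t^2.
Iterating the recurrence: a_0,…,a_{9} = -2, -1, 9, -24, 45, -63, 54, 27, -243, 648.

648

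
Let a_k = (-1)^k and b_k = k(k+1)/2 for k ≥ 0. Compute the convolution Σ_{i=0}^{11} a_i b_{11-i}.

The convolution is the t^11 coefficient of A(t)B(t).
Σ = 1·66 − 1·55 + 1·45 − 1·36 + 1·28 − 1·21 + 1·15 − 1·10 + 1·6 − 1·3 + 1·1 − 1·0 = 36.

36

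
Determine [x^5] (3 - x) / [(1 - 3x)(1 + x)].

Partial fractions give a closed form: a_n = (2)·3^n + (1)·(-1)^n.
At n = 5: a_5 = 485.

485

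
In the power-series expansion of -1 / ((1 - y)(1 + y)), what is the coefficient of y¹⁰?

The denominator gives the recurrence a_n = a_(n−2) for n ≥ 2; the numerator fixes a_0 = -1, a_1 = 0.
Iterating: -1, 0, -1, 0, -1, 0, -1, 0, -1, 0, -1, so a_10 = -1.

-1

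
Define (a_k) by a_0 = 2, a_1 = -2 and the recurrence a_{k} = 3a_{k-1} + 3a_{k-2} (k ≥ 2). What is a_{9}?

-14742

The ordinary generating function has denominator 1 - 3z - 3z^2.
Iterating the recurrence: a_0,…,a_{9} = 2, -2, 0, -6, -18, -72, -270, -1026, -3888, -14742.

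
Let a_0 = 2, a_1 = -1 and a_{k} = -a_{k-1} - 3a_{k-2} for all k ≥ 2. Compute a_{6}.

10

The ordinary generating function has denominator 1 + t + 3t^2.
Iterating the recurrence: a_0,…,a_{6} = 2, -1, -5, 8, 7, -31, 10.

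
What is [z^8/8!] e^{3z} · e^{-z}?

The EGF product rule gives c_8 = Σ_{k_1+k_2=8} C(8; k_1,k_2) · ∏ g_i(k_i), where e^{3z} gives (3)^k; e^{-z} gives (-1)^k.
g_1(k) for k = 0…8: 1, 3, 9, 27, 81, 243, 729, 2187, 6561.
g_2(k) for k = 0…8: 1, -1, 1, -1, 1, -1, 1, -1, 1.
c_8 = Σ_k C(8,k)·g_1(k)·g_2(8−k) = 1·1·1 + 8·3·(-1) + 28·9·1 + 56·27·(-1) + 70·81·1 + 56·243·(-1) + 28·729·1 + 8·2187·(-1) + 1·6561·1 = 1 − 24 + 252 − 1512 + 5670 − 13608 + 20412 − 17496 + 6561 = 256.

256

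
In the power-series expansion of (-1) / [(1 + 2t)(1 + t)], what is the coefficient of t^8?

The denominator gives the recurrence a_n = −3a_(n−1) − 2a_(n−2) for n ≥ 2; the numerator fixes a_0 = -1, a_1 = 3.
Iterating: -1, 3, -7, 15, -31, 63, -127, 255, -511, so a_8 = -511.

-511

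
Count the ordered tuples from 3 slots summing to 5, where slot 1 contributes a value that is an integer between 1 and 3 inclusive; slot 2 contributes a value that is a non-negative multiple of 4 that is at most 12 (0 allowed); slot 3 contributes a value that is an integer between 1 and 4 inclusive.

3

The generating function for the choices is (t + t^2 + t^3)·(1 + t^4 + t^8 + t^12)·(t + t^2 + t^3 + t^4); the count is [t^5].
(t + t^2 + t^3) has coefficients 0,1,1,1 for degrees 0…3.
(1 + t^4 + t^8 + t^12) has coefficients 1,0,0,0,1,0 for degrees 0…5.
Finally multiplying by (t + t^2 + t^3 + t^4), the product of all factors after the first has coefficients 0,1,1,1,1,1 for degrees 0…5.
[t^5] = 1·1 + 1·1 + 1·1 = 3.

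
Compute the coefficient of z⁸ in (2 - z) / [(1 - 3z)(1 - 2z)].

32037

The denominator gives the recurrence a_n = 5a_(n−1) − 6a_(n−2) for n ≥ 2; the numerator fixes a_0 = 2, a_1 = 9.
Iterating: 2, 9, 33, 111, 357, 1119, 3453, 10551, 32037, so a_8 = 32037.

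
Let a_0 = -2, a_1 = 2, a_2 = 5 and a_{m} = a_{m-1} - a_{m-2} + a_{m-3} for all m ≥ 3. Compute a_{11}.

1

The ordinary generating function has denominator 1 - t + t^2 - t^3.
Iterating the recurrence: a_0,…,a_{11} = -2, 2, 5, 1, -2, 2, 5, 1, -2, 2, 5, 1.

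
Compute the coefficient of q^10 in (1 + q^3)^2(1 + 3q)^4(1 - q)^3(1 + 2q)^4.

(1 + q^3)^2 has coefficients 1,0,0,2,0,0,1 for degrees 0…6.
(1 + 3q)^4 has coefficients 1,12,54,108,81,0,0,0,0,0,0 for degrees 0…10.
Multiplying by (1 - q)^3 gives running coefficients 1,9,21,-19,-93,27,135,-81,0,0,0 for degrees 0…10.
Finally multiplying by (1 + 2q)^4, the product of all factors after the first has coefficients 1,17,117,397,563,-357,-2153,-1633,1968,2808,-432 for degrees 0…10.
[q^10] = 1·(-432) + 2·(-1633) + 1·563 = -3135.

-3135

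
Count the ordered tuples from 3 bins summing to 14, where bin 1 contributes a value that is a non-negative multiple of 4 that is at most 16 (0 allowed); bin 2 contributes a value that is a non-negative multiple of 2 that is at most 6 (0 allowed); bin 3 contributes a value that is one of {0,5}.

2

The generating function for the choices is (1 + z^4 + z^8 + z^12 + z^16)·(1 + z^2 + z^4 + z^6)·(1 + z^5); the count is [z^14].
(1 + z^4 + z^8 + z^12 + z^16) has coefficients 1,0,0,0,1,0,0,0,1,0,0,0,1,0,0 for degrees 0…14.
(1 + z^2 + z^4 + z^6) has coefficients 1,0,1,0,1,0,1,0,0,0,0,0,0,0,0 for degrees 0…14.
Finally multiplying by (1 + z^5), the product of all factors after the first has coefficients 1,0,1,0,1,1,1,1,0,1,0,1,0,0,0 for degrees 0…14.
[z^14] = 1·0 + 1·0 + 1·1 + 1·1 = 2.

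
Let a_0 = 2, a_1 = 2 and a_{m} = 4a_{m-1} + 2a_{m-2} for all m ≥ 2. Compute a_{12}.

The ordinary generating function has denominator 1 - 4y - 2y^2.
Iterating the recurrence: a_0,…,a_{12} = 2, 2, 12, 52, 232, 1032, 4592, 20432, 90912, 404512, 1799872, 8008512, 35633792.

35633792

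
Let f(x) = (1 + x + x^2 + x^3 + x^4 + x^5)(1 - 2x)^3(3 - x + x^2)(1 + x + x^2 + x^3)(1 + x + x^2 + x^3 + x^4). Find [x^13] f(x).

-54

(1 + x + x^2 + x^3 + x^4 + x^5) has coefficients 1,1,1,1,1,1 for degrees 0…5.
(1 - 2x)^3 has coefficients 1,-6,12,-8,0,0,0,0,0,0,0,0,0,0 for degrees 0…13.
Multiplying by (3 - x + x^2) gives running coefficients 3,-19,43,-42,20,-8,0,0,0,0,0,0,0,0 for degrees 0…13.
Multiplying by (1 + x + x^2 + x^3) gives running coefficients 3,-16,27,-15,2,13,-30,12,-8,0,0,0,0,0 for degrees 0…13.
Finally multiplying by (1 + x + x^2 + x^3 + x^4), the product of all factors after the first has coefficients 3,-13,14,-1,1,11,-3,-18,-11,-13,-26,4,-8,0 for degrees 0…13.
[x^13] = 1·0 + 1·(-8) + 1·4 + 1·(-26) + 1·(-13) + 1·(-11) = -54.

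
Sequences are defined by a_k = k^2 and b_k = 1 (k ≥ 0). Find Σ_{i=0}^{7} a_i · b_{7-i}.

140

This is [x^7] in the product of the two ordinary generating functions.
Σ = 0·1 + 1·1 + 4·1 + 9·1 + 16·1 + 25·1 + 36·1 + 49·1 = 140.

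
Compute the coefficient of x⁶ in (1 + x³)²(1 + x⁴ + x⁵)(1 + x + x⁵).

2

(1 + x³)² has coefficients 1,0,0,2,0,0,1 for degrees 0…6.
(1 + x⁴ + x⁵) has coefficients 1,0,0,0,1,1,0 for degrees 0…6.
Finally multiplying by (1 + x + x⁵), the product of all factors after the first has coefficients 1,1,0,0,1,3,1 for degrees 0…6.
[x⁶] = 1·1 + 2·0 + 1·1 = 2.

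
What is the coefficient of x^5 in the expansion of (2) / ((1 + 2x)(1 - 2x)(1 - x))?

42

Partial fractions give a closed form: a_n = (2/3)·(-2)^n + (2)·2^n + (-2/3)·1^n.
At n = 5: a_5 = 42.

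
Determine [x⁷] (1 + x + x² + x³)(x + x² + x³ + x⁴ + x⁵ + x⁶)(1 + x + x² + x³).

(1 + x + x² + x³) has coefficients 1,1,1,1 for degrees 0…3.
(x + x² + x³ + x⁴ + x⁵ + x⁶) has coefficients 0,1,1,1,1,1,1,0 for degrees 0…7.
Finally multiplying by (1 + x + x² + x³), the product of all factors after the first has coefficients 0,1,2,3,4,4,4,3 for degrees 0…7.
[x⁷] = 1·3 + 1·4 + 1·4 + 1·4 = 15.

15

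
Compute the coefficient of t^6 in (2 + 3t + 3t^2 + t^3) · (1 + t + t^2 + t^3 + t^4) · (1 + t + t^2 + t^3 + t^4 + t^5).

42

(2 + 3t + 3t^2 + t^3) has coefficients 2,3,3,1 for degrees 0…3.
(1 + t + t^2 + t^3 + t^4) has coefficients 1,1,1,1,1,0,0 for degrees 0…6.
Finally multiplying by (1 + t + t^2 + t^3 + t^4 + t^5), the product of all factors after the first has coefficients 1,2,3,4,5,5,4 for degrees 0…6.
[t^6] = 2·4 + 3·5 + 3·5 + 1·4 = 42.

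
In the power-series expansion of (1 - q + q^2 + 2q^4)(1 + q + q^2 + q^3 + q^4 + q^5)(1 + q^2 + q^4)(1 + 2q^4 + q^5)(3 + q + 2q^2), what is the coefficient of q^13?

148

(1 - q + q^2 + 2q^4) has coefficients 1,-1,1,0,2 for degrees 0…4.
(1 + q + q^2 + q^3 + q^4 + q^5) has coefficients 1,1,1,1,1,1,0,0,0,0,0,0,0,0 for degrees 0…13.
Multiplying by (1 + q^2 + q^4) gives running coefficients 1,1,2,2,3,3,2,2,1,1,0,0,0,0 for degrees 0…13.
Multiplying by (1 + 2q^4 + q^5) gives running coefficients 1,1,2,2,5,6,7,8,9,10,7,6,4,3 for degrees 0…13.
Finally multiplying by (3 + q + 2q^2), the product of all factors after the first has coefficients 3,4,9,10,21,27,37,43,49,55,49,45,32,25 for degrees 0…13.
[q^13] = 1·25 − 1·32 + 1·45 + 2·55 = 148.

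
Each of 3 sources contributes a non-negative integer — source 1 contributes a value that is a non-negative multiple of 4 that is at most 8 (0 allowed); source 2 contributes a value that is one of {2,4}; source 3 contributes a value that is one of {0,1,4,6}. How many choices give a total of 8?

The generating function for the choices is (1 + q^4 + q^8)·(q^2 + q^4)·(1 + q + q^4 + q^6); the count is [q^8].
(1 + q^4 + q^8) has coefficients 1,0,0,0,1,0,0,0,1 for degrees 0…8.
(q^2 + q^4) has coefficients 0,0,1,0,1,0,0,0,0 for degrees 0…8.
Finally multiplying by (1 + q + q^4 + q^6), the product of all factors after the first has coefficients 0,0,1,1,1,1,1,0,2 for degrees 0…8.
[q^8] = 1·2 + 1·1 + 1·0 = 3.

3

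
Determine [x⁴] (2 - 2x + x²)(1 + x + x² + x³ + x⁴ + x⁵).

(2 - 2x + x²) has coefficients 2,-2,1 for degrees 0…2.
(1 + x + x² + x³ + x⁴ + x⁵) has coefficients 1,1,1,1,1 for degrees 0…4.
[x⁴] = 2·1 − 2·1 + 1·1 = 1.

1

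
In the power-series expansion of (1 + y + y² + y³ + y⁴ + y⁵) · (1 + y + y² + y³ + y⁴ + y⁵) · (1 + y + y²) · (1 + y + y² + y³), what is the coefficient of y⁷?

58

(1 + y + y² + y³ + y⁴ + y⁵) has coefficients 1,1,1,1,1,1 for degrees 0…5.
(1 + y + y² + y³ + y⁴ + y⁵) has coefficients 1,1,1,1,1,1,0,0 for degrees 0…7.
Multiplying by (1 + y + y²) gives running coefficients 1,2,3,3,3,3,2,1 for degrees 0…7.
Finally multiplying by (1 + y + y² + y³), the product of all factors after the first has coefficients 1,3,6,9,11,12,11,9 for degrees 0…7.
[y⁷] = 1·9 + 1·11 + 1·12 + 1·11 + 1·9 + 1·6 = 58.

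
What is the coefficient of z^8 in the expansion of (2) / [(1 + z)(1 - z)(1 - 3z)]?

Partial fractions give a closed form: a_n = (1/4)·(-1)^n + (-1/2)·1^n + (9/4)·3^n.
At n = 8: a_8 = 14762.

14762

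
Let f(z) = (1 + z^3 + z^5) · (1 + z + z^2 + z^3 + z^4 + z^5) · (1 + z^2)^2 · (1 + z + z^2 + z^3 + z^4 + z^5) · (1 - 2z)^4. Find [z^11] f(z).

(1 + z^3 + z^5) has coefficients 1,0,0,1,0,1 for degrees 0…5.
(1 + z + z^2 + z^3 + z^4 + z^5) has coefficients 1,1,1,1,1,1,0,0,0,0,0,0 for degrees 0…11.
Multiplying by (1 + z^2)^2 gives running coefficients 1,1,3,3,4,4,3,3,1,1,0,0 for degrees 0…11.
Multiplying by (1 + z + z^2 + z^3 + z^4 + z^5) gives running coefficients 1,2,5,8,12,16,18,20,18,16,12,8 for degrees 0…11.
Finally multiplying by (1 - 2z)^4, the product of all factors after the first has coefficients 1,-6,13,-16,20,-16,2,4,-30,32,-36,40 for degrees 0…11.
[z^11] = 1·40 + 1·(-30) + 1·2 = 12.

12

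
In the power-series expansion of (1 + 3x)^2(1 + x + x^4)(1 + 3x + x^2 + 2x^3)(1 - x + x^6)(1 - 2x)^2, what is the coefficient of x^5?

119

(1 + 3x)^2 has coefficients 1,6,9 for degrees 0…2.
(1 + x + x^4) has coefficients 1,1,0,0,1,0 for degrees 0…5.
Multiplying by (1 + 3x + x^2 + 2x^3) gives running coefficients 1,4,4,3,3,3 for degrees 0…5.
Multiplying by (1 - x + x^6) gives running coefficients 1,3,0,-1,0,0 for degrees 0…5.
Finally multiplying by (1 - 2x)^2, the product of all factors after the first has coefficients 1,-1,-8,11,4,-4 for degrees 0…5.
[x^5] = 1·(-4) + 6·4 + 9·11 = 119.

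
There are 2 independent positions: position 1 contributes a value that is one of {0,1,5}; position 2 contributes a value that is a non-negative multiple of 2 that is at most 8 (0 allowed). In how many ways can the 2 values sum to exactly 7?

2

The generating function for the choices is (1 + x + x^5)·(1 + x^2 + x^4 + x^6 + x^8); the count is [x^7].
(1 + x + x^5) has coefficients 1,1,0,0,0,1 for degrees 0…5.
(1 + x^2 + x^4 + x^6 + x^8) has coefficients 1,0,1,0,1,0,1,0 for degrees 0…7.
[x^7] = 1·0 + 1·1 + 1·1 = 2.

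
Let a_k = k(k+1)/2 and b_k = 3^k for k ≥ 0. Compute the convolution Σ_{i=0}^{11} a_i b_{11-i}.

The convolution is the t^11 coefficient of A(t)B(t).
Σ = 0·177147 + 1·59049 + 3·19683 + 6·6561 + 10·2187 + 15·729 + 21·243 + 28·81 + 36·27 + 45·9 + 55·3 + 66·1 = 199248.

199248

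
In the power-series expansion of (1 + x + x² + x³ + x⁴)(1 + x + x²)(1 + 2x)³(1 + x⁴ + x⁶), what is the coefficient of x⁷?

115

(1 + x + x² + x³ + x⁴) has coefficients 1,1,1,1,1 for degrees 0…4.
(1 + x + x²) has coefficients 1,1,1,0,0,0,0,0 for degrees 0…7.
Multiplying by (1 + 2x)³ gives running coefficients 1,7,19,26,20,8,0,0 for degrees 0…7.
Finally multiplying by (1 + x⁴ + x⁶), the product of all factors after the first has coefficients 1,7,19,26,21,15,20,33 for degrees 0…7.
[x⁷] = 1·33 + 1·20 + 1·15 + 1·21 + 1·26 = 115.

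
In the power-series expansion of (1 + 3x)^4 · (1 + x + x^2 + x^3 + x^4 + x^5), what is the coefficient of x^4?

256

(1 + 3x)^4 has coefficients 1,12,54,108,81 for degrees 0…4.
(1 + x + x^2 + x^3 + x^4 + x^5) has coefficients 1,1,1,1,1 for degrees 0…4.
[x^4] = 1·1 + 12·1 + 54·1 + 108·1 + 81·1 = 256.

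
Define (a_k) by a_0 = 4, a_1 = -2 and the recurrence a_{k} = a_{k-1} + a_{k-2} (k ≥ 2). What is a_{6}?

4

The ordinary generating function has denominator 1 - y - y^2.
Iterating the recurrence: a_0,…,a_{6} = 4, -2, 2, 0, 2, 2, 4.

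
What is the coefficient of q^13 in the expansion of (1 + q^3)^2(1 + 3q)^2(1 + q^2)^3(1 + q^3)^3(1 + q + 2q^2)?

1545

(1 + q^3)^2 has coefficients 1,0,0,2,0,0,1 for degrees 0…6.
(1 + 3q)^2 has coefficients 1,6,9,0,0,0,0,0,0,0,0,0,0,0 for degrees 0…13.
Multiplying by (1 + q^2)^3 gives running coefficients 1,6,12,18,30,18,28,6,9,0,0,0,0,0 for degrees 0…13.
Multiplying by (1 + q^3)^3 gives running coefficients 1,6,12,21,48,54,85,114,99,139,114,93,102,48 for degrees 0…13.
Finally multiplying by (1 + q + 2q^2), the product of all factors after the first has coefficients 1,7,20,45,93,144,235,307,383,466,451,485,423,336 for degrees 0…13.
[q^13] = 1·336 + 2·451 + 1·307 = 1545.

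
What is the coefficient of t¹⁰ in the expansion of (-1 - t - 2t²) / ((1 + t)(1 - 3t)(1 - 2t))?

Partial fractions give a closed form: a_n = (-1/6)·(-1)^n + (-7/2)·3^n + (8/3)·2^n.
At n = 10: a_10 = -203941.

-203941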